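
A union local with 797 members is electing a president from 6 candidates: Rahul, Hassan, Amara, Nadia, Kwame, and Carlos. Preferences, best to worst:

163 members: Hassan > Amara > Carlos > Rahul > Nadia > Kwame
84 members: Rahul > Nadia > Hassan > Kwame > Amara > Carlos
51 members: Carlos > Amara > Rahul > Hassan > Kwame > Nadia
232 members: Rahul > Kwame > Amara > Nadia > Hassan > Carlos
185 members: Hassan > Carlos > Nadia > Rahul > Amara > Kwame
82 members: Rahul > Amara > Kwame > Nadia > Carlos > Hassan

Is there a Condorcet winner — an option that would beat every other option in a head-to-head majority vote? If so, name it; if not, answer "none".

none

Checking pairwise contests:
Carlos beats Rahul 399–398.
Rahul beats Hassan 449–348.
Rahul beats Amara 583–214.
Rahul beats Nadia 612–185.
Rahul beats Kwame 797–0.
Hassan beats Carlos 664–133.
Every option loses at least one head-to-head, so there is no Condorcet winner.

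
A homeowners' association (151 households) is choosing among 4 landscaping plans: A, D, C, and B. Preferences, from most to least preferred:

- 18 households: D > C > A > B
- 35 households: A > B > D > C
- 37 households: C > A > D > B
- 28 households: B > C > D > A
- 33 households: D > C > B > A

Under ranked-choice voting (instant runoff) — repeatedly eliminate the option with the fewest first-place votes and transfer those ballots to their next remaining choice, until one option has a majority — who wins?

Round 1: A 35, D 51, C 37, B 28. Eliminate B.
Round 2: A 35, D 51, C 65. Eliminate A.
Round 3: D 86, C 65. D has a majority.

D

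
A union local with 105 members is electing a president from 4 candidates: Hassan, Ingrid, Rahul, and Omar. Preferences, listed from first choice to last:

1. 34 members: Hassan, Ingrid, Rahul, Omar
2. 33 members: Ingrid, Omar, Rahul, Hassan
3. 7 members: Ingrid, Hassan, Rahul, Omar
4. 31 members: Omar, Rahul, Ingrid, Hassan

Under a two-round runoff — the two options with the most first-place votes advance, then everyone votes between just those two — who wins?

Ingrid

Round 1 first-place votes: Hassan 34, Ingrid 40, Rahul 0, Omar 31.
Ingrid and Hassan advance.
Runoff: Ingrid is preferred to Hassan by 71 voters; Hassan by 34.
Ingrid wins the runoff.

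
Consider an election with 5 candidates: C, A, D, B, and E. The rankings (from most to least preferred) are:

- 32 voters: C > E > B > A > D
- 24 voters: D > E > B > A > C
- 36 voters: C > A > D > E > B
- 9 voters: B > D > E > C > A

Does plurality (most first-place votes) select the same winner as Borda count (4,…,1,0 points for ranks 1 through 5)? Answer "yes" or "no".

yes

Plurality — first-place votes: C 68, A 0, D 24, B 9, E 0. Winner: C.
Borda — scores: C 281, A 164, D 195, B 148, E 222. Winner: C.
The two methods agree.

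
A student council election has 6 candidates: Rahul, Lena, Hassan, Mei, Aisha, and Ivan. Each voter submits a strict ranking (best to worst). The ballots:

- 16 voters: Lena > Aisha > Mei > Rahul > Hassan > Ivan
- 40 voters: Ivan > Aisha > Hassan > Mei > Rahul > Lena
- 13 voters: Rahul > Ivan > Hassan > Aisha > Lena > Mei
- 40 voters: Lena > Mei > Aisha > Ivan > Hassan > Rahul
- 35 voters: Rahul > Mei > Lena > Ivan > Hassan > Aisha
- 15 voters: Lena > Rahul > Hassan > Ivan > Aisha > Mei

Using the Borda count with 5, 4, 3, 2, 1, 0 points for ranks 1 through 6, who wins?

Rahul: 16·2 + 40·1 + 13·5 + 40·0 + 35·5 + 15·4 = 372
Lena: 16·5 + 40·0 + 13·1 + 40·5 + 35·3 + 15·5 = 473
Hassan: 16·1 + 40·3 + 13·3 + 40·1 + 35·1 + 15·3 = 295
Mei: 16·3 + 40·2 + 13·0 + 40·4 + 35·4 + 15·0 = 428
Aisha: 16·4 + 40·4 + 13·2 + 40·3 + 35·0 + 15·1 = 385
Ivan: 16·0 + 40·5 + 13·4 + 40·2 + 35·2 + 15·2 = 432
Lena has the highest Borda score (473).

Lena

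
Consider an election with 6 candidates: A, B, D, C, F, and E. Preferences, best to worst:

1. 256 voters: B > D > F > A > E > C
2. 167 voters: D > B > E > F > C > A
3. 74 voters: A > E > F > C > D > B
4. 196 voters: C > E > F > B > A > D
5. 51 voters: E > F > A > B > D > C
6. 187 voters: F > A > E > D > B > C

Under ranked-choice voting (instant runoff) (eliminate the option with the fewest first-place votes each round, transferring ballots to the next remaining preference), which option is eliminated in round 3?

Round 1: A 74, B 256, D 167, C 196, F 187, E 51. Eliminate E.
Round 2: A 74, B 256, D 167, C 196, F 238. Eliminate A.
Round 3: B 256, D 167, C 196, F 312. Eliminate D.

D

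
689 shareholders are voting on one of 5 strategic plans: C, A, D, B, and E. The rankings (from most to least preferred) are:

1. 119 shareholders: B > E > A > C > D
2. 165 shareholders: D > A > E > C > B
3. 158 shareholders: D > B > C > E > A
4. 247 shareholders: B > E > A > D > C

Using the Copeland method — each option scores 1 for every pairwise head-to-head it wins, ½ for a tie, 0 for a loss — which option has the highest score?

C: loses to A, D, B, and E → score 0.
A: beats C and D; loses to B and E → score 2.
D: beats C; loses to A, B, and E → score 1.
B: beats C, A, D, and E → score 4.
E: beats C, A, and D; loses to B → score 3.
B has the best pairwise record.

B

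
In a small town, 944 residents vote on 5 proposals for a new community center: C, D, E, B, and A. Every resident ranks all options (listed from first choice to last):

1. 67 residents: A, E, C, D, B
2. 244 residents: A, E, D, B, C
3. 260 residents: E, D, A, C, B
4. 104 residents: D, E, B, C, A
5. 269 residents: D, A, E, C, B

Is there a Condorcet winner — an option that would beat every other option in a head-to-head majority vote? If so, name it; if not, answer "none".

none

Checking pairwise contests:
D beats C 877–67.
E beats D 571–373.
A beats E 580–364.
C beats B 596–348.
D beats A 633–311.
Every option loses at least one head-to-head, so there is no Condorcet winner.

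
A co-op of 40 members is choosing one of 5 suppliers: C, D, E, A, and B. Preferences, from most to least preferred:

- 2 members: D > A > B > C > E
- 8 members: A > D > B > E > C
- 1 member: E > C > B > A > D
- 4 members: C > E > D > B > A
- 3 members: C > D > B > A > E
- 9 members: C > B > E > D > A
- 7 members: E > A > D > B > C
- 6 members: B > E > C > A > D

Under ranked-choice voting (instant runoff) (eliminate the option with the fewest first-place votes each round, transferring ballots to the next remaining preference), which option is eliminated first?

D

Round 1: C 16, D 2, E 8, A 8, B 6. Eliminate D.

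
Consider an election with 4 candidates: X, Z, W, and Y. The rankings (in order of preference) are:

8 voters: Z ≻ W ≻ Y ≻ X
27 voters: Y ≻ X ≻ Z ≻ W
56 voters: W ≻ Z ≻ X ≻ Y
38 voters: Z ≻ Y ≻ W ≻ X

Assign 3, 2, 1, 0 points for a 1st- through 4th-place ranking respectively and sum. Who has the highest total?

Z

X: 8·0 + 27·2 + 56·1 + 38·0 = 110
Z: 8·3 + 27·1 + 56·2 + 38·3 = 277
W: 8·2 + 27·0 + 56·3 + 38·1 = 222
Y: 8·1 + 27·3 + 56·0 + 38·2 = 165
Z has the highest Borda score (277).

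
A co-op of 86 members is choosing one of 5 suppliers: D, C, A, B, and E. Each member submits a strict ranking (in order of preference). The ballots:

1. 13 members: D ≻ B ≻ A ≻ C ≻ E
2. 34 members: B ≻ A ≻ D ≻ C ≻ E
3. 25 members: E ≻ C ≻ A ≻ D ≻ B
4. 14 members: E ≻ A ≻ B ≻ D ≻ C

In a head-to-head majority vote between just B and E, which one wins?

Voters preferring B to E: 47; preferring E to B: 39.
B wins the head-to-head.

B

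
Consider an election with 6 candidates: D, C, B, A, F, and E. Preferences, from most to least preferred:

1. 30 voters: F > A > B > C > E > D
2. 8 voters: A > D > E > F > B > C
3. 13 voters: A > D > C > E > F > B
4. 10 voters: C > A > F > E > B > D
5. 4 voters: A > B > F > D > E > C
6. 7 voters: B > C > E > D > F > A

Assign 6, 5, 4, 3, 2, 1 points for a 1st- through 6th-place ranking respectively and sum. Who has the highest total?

A

D: 30·1 + 8·5 + 13·5 + 10·1 + 4·3 + 7·3 = 178
C: 30·3 + 8·1 + 13·4 + 10·6 + 4·1 + 7·5 = 249
B: 30·4 + 8·2 + 13·1 + 10·2 + 4·5 + 7·6 = 231
A: 30·5 + 8·6 + 13·6 + 10·5 + 4·6 + 7·1 = 357
F: 30·6 + 8·3 + 13·2 + 10·4 + 4·4 + 7·2 = 300
E: 30·2 + 8·4 + 13·3 + 10·3 + 4·2 + 7·4 = 197
A has the highest Borda score (357).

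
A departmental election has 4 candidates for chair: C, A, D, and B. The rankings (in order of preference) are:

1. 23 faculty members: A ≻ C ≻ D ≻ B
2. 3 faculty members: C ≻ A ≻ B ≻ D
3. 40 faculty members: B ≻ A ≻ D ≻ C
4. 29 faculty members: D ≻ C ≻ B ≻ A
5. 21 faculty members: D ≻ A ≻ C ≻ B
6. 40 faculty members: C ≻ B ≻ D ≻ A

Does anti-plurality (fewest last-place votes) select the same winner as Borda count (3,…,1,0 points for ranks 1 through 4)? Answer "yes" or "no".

no

Anti-plurality — last-place votes: C 40, A 69, D 3, B 44. Winner: D.
Borda — scores: C 254, A 197, D 253, B 232. Winner: C.
The two methods disagree.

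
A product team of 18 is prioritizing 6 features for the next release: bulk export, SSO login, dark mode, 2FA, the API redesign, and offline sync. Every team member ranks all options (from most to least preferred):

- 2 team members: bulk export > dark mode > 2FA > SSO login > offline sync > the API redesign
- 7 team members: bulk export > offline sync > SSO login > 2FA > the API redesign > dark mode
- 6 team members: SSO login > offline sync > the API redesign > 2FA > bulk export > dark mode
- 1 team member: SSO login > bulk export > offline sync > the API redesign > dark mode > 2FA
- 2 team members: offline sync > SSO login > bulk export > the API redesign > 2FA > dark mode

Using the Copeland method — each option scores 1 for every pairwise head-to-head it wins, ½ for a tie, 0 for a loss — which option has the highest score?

bulk export

bulk export: beats dark mode, 2FA, the API redesign, and offline sync; ties SSO login → score 4.5.
SSO login: beats dark mode, 2FA, and the API redesign; ties bulk export and offline sync → score 4.
dark mode: loses to bulk export, SSO login, 2FA, the API redesign, and offline sync → score 0.
2FA: beats dark mode; ties the API redesign; loses to bulk export, SSO login, and offline sync → score 1.5.
the API redesign: beats dark mode; ties 2FA; loses to bulk export, SSO login, and offline sync → score 1.5.
offline sync: beats dark mode, 2FA, and the API redesign; ties SSO login; loses to bulk export → score 3.5.
bulk export has the best pairwise record.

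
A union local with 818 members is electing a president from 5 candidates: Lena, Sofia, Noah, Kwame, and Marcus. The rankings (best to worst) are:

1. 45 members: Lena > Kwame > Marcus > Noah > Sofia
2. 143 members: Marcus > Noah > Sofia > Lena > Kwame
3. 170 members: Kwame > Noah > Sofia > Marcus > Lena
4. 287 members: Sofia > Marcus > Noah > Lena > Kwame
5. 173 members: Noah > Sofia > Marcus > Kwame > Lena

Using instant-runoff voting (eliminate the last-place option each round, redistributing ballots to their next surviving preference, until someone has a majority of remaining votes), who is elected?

Round 1: Lena 45, Sofia 287, Noah 173, Kwame 170, Marcus 143. Eliminate Lena.
Round 2: Sofia 287, Noah 173, Kwame 215, Marcus 143. Eliminate Marcus.
Round 3: Sofia 287, Noah 316, Kwame 215. Eliminate Kwame.
Round 4: Sofia 287, Noah 531. Noah has a majority.

Noah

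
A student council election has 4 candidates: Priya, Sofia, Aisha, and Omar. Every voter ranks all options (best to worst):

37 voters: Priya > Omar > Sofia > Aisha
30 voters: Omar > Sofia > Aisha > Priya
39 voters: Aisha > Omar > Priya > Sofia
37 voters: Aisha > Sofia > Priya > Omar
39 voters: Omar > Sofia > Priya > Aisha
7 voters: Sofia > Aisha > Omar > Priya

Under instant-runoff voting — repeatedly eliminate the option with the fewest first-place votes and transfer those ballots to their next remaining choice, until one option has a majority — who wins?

Round 1: Priya 37, Sofia 7, Aisha 76, Omar 69. Eliminate Sofia.
Round 2: Priya 37, Aisha 83, Omar 69. Eliminate Priya.
Round 3: Aisha 83, Omar 106. Omar has a majority.

Omar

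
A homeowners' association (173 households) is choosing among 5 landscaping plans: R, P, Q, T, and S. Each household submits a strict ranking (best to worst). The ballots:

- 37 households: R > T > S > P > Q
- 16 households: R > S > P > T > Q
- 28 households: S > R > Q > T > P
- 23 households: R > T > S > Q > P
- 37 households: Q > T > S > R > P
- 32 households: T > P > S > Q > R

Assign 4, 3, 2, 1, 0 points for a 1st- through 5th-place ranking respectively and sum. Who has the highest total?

R: 37·4 + 16·4 + 28·3 + 23·4 + 37·1 + 32·0 = 425
P: 37·1 + 16·2 + 28·0 + 23·0 + 37·0 + 32·3 = 165
Q: 37·0 + 16·0 + 28·2 + 23·1 + 37·4 + 32·1 = 259
T: 37·3 + 16·1 + 28·1 + 23·3 + 37·3 + 32·4 = 463
S: 37·2 + 16·3 + 28·4 + 23·2 + 37·2 + 32·2 = 418
T has the highest Borda score (463).

T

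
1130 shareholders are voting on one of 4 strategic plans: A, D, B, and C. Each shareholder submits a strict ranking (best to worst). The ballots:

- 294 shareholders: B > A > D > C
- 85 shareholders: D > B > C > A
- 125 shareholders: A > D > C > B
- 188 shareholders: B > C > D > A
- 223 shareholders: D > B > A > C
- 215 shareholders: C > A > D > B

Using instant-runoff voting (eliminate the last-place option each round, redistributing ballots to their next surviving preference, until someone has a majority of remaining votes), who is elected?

Round 1: A 125, D 308, B 482, C 215. Eliminate A.
Round 2: D 433, B 482, C 215. Eliminate C.
Round 3: D 648, B 482. D has a majority.

D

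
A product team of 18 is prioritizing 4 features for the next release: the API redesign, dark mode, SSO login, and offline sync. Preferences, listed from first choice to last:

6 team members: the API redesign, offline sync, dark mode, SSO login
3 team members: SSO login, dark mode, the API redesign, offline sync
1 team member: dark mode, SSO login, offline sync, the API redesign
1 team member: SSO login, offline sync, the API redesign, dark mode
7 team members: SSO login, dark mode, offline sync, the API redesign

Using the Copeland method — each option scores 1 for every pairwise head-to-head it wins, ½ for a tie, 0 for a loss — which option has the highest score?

the API redesign: ties offline sync; loses to dark mode and SSO login → score 0.5.
dark mode: beats the API redesign and offline sync; loses to SSO login → score 2.
SSO login: beats the API redesign, dark mode, and offline sync → score 3.
offline sync: ties the API redesign; loses to dark mode and SSO login → score 0.5.
SSO login has the best pairwise record.

SSO login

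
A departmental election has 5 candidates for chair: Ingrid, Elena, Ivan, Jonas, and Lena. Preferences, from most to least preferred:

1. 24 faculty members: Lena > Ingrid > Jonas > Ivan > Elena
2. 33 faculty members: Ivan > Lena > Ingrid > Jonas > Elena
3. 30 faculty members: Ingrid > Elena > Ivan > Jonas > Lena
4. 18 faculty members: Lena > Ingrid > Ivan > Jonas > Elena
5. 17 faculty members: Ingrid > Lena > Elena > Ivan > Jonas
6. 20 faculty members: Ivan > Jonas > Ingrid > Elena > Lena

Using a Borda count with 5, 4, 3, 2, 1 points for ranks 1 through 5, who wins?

Ingrid: 24·4 + 33·3 + 30·5 + 18·4 + 17·5 + 20·3 = 562
Elena: 24·1 + 33·1 + 30·4 + 18·1 + 17·3 + 20·2 = 286
Ivan: 24·2 + 33·5 + 30·3 + 18·3 + 17·2 + 20·5 = 491
Jonas: 24·3 + 33·2 + 30·2 + 18·2 + 17·1 + 20·4 = 331
Lena: 24·5 + 33·4 + 30·1 + 18·5 + 17·4 + 20·1 = 460
Ingrid has the highest Borda score (562).

Ingrid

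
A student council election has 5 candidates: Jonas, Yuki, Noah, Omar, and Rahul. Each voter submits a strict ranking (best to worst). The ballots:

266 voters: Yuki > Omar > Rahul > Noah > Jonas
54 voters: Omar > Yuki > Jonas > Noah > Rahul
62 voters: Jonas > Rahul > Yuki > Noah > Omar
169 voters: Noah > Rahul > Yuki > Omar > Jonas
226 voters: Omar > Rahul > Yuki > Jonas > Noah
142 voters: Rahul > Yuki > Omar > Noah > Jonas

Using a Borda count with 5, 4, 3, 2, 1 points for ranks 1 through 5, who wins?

Jonas: 266·1 + 54·3 + 62·5 + 169·1 + 226·2 + 142·1 = 1501
Yuki: 266·5 + 54·4 + 62·3 + 169·3 + 226·3 + 142·4 = 3485
Noah: 266·2 + 54·2 + 62·2 + 169·5 + 226·1 + 142·2 = 2119
Omar: 266·4 + 54·5 + 62·1 + 169·2 + 226·5 + 142·3 = 3290
Rahul: 266·3 + 54·1 + 62·4 + 169·4 + 226·4 + 142·5 = 3390
Yuki has the highest Borda score (3485).

Yuki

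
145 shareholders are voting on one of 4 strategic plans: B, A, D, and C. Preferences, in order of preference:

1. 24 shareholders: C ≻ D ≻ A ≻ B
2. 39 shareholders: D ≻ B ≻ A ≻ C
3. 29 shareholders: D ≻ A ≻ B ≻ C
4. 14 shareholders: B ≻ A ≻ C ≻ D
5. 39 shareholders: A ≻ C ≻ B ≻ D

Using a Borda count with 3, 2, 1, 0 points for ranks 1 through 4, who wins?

B: 24·0 + 39·2 + 29·1 + 14·3 + 39·1 = 188
A: 24·1 + 39·1 + 29·2 + 14·2 + 39·3 = 266
D: 24·2 + 39·3 + 29·3 + 14·0 + 39·0 = 252
C: 24·3 + 39·0 + 29·0 + 14·1 + 39·2 = 164
A has the highest Borda score (266).

A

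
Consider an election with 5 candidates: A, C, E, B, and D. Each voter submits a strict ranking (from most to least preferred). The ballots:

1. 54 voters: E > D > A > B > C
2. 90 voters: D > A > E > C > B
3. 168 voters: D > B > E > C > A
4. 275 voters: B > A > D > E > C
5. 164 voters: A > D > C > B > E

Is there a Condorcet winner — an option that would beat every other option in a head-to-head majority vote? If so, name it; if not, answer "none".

none

Checking pairwise contests:
B beats A 443–308.
A beats C 583–168.
A beats E 529–222.
D beats B 476–275.
A beats D 439–312.
Every option loses at least one head-to-head, so there is no Condorcet winner.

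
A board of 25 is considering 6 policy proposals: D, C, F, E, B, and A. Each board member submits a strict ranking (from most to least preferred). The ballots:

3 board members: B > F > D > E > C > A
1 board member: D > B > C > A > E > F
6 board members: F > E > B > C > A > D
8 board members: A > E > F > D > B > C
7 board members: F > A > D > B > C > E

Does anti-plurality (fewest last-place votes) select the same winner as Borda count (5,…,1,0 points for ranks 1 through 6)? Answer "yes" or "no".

no

Anti-plurality — last-place votes: D 6, C 8, F 1, E 7, B 0, A 3. Winner: B.
Borda — scores: D 51, C 25, F 101, E 63, B 59, A 76. Winner: F.
The two methods disagree.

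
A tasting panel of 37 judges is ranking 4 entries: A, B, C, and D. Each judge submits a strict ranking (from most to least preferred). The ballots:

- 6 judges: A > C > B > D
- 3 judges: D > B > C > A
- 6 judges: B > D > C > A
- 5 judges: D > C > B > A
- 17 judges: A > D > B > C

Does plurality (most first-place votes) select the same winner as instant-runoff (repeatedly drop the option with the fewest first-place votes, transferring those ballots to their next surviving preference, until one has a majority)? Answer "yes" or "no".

Plurality — first-place votes: A 23, B 6, C 0, D 8. Winner: A.
Instant-runoff — R1 A 23, B 6, C 0, D 8 (A winner). Winner: A.
The two methods agree.

yes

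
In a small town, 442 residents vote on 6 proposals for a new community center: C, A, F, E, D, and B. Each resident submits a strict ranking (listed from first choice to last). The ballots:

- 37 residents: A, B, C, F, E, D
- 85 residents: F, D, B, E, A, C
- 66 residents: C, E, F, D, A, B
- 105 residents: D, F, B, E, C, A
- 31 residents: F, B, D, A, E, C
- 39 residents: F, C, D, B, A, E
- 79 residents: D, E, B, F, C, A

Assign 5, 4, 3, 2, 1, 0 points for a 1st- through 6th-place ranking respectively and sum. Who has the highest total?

C: 37·3 + 85·0 + 66·5 + 105·1 + 31·0 + 39·4 + 79·1 = 781
A: 37·5 + 85·1 + 66·1 + 105·0 + 31·2 + 39·1 + 79·0 = 437
F: 37·2 + 85·5 + 66·3 + 105·4 + 31·5 + 39·5 + 79·2 = 1625
E: 37·1 + 85·2 + 66·4 + 105·2 + 31·1 + 39·0 + 79·4 = 1028
D: 37·0 + 85·4 + 66·2 + 105·5 + 31·3 + 39·3 + 79·5 = 1602
B: 37·4 + 85·3 + 66·0 + 105·3 + 31·4 + 39·2 + 79·3 = 1157
F has the highest Borda score (1625).

F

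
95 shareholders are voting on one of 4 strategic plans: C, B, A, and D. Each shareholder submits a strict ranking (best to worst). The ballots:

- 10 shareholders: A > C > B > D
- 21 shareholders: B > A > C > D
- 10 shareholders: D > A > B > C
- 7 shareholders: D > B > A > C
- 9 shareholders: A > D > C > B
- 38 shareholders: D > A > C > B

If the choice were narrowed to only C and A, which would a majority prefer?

Voters preferring C to A: 0; preferring A to C: 95.
A wins the head-to-head.

A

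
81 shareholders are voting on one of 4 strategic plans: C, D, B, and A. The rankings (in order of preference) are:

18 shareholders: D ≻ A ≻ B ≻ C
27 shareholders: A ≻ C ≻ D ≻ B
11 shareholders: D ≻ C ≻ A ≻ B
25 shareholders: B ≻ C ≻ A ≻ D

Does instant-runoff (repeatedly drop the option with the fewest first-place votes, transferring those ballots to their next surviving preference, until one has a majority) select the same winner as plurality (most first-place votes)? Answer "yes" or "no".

no

Instant-runoff — R1 C 0, D 29, B 25, A 27 (C out); R2 D 29, B 25, A 27 (B out); R3 D 29, A 52 (A winner). Winner: A.
Plurality — first-place votes: C 0, D 29, B 25, A 27. Winner: D.
The two methods disagree.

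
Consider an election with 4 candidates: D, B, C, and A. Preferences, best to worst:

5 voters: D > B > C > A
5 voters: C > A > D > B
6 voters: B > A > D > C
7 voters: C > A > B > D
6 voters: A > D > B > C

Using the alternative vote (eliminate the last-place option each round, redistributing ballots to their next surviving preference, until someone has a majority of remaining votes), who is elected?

B

Round 1: D 5, B 6, C 12, A 6. Eliminate D.
Round 2: B 11, C 12, A 6. Eliminate A.
Round 3: B 17, C 12. B has a majority.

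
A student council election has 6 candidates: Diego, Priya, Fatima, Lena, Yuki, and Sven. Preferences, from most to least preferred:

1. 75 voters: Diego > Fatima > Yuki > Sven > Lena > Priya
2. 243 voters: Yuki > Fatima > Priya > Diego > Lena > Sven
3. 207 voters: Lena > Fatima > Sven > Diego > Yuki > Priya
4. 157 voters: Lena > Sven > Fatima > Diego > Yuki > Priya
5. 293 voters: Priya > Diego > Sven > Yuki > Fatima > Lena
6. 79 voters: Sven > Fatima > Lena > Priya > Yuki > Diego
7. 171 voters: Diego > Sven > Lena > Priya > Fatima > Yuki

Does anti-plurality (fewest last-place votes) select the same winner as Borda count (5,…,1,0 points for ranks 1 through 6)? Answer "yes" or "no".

no

Anti-plurality — last-place votes: Diego 79, Priya 439, Fatima 0, Lena 293, Yuki 171, Sven 243. Winner: Fatima.
Borda — scores: Diego 3616, Priya 2694, Fatima 3351, Lena 2888, Yuki 2469, Sven 3357. Winner: Diego.
The two methods disagree.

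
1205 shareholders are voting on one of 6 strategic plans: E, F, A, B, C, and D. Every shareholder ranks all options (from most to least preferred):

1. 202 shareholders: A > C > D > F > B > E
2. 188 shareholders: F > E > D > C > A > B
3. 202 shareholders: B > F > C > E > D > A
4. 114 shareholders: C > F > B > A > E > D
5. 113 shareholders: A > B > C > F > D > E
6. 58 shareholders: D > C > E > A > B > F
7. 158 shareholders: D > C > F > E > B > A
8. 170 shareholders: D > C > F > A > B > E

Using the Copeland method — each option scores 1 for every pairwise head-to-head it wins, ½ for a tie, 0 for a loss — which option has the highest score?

E: beats A; loses to F, B, C, and D → score 1.
F: beats E, A, B, and D; loses to C → score 4.
A: beats B; loses to E, F, C, and D → score 1.
B: beats E; loses to F, A, C, and D → score 1.
C: beats E, F, A, B, and D → score 5.
D: beats E, A, and B; loses to F and C → score 3.
C has the best pairwise record.

C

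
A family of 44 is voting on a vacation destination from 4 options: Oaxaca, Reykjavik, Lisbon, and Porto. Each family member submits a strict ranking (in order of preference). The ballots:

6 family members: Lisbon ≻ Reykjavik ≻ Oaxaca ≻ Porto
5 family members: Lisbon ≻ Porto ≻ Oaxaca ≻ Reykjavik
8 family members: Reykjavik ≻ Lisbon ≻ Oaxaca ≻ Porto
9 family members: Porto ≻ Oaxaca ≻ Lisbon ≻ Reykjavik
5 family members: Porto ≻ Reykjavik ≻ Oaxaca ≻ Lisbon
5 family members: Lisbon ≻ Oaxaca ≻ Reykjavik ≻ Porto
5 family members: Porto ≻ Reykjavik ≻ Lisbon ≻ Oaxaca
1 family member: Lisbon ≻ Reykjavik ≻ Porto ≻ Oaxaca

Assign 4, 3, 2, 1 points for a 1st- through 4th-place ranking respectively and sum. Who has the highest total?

Oaxaca: 6·2 + 5·2 + 8·2 + 9·3 + 5·2 + 5·3 + 5·1 + 1·1 = 96
Reykjavik: 6·3 + 5·1 + 8·4 + 9·1 + 5·3 + 5·2 + 5·3 + 1·3 = 107
Lisbon: 6·4 + 5·4 + 8·3 + 9·2 + 5·1 + 5·4 + 5·2 + 1·4 = 125
Porto: 6·1 + 5·3 + 8·1 + 9·4 + 5·4 + 5·1 + 5·4 + 1·2 = 112
Lisbon has the highest Borda score (125).

Lisbon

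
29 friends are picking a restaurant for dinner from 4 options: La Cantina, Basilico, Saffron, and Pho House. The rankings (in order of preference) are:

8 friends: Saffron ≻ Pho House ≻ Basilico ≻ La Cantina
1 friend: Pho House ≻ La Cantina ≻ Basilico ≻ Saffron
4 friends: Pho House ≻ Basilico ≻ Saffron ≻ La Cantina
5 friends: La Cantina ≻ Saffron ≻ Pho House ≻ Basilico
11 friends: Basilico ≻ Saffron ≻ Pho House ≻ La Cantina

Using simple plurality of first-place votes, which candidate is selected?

Basilico

First-place votes: La Cantina 5, Basilico 11, Saffron 8, Pho House 5.
Basilico has the most first-place votes.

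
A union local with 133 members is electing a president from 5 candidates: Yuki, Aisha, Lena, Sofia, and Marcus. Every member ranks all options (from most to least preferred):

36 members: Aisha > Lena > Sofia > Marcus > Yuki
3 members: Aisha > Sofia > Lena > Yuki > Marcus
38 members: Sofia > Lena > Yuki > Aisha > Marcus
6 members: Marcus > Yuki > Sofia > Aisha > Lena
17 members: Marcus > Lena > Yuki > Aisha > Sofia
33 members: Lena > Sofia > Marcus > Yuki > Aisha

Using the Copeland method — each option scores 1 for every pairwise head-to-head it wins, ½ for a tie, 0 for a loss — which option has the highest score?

Yuki: beats Aisha; loses to Lena, Sofia, and Marcus → score 1.
Aisha: beats Marcus; loses to Yuki, Lena, and Sofia → score 1.
Lena: beats Yuki, Aisha, Sofia, and Marcus → score 4.
Sofia: beats Yuki, Aisha, and Marcus; loses to Lena → score 3.
Marcus: beats Yuki; loses to Aisha, Lena, and Sofia → score 1.
Lena has the best pairwise record.

Lena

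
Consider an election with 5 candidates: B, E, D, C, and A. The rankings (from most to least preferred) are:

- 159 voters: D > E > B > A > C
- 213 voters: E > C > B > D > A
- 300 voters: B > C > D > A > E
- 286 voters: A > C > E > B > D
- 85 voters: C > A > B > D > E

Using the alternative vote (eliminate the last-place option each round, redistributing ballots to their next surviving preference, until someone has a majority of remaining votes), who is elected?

Round 1: B 300, E 213, D 159, C 85, A 286. Eliminate C.
Round 2: B 300, E 213, D 159, A 371. Eliminate D.
Round 3: B 300, E 372, A 371. Eliminate B.
Round 4: E 372, A 671. A has a majority.

A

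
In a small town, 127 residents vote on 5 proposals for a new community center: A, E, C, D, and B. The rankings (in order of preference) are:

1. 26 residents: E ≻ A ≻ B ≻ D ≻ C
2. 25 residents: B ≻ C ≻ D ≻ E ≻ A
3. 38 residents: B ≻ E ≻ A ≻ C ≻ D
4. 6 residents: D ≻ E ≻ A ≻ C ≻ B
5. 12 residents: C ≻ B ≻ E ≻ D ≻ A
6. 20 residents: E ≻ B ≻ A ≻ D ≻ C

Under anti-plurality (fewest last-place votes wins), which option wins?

E

Last-place votes: A 37, E 0, C 46, D 38, B 6.
E is ranked last by the fewest voters, so E wins.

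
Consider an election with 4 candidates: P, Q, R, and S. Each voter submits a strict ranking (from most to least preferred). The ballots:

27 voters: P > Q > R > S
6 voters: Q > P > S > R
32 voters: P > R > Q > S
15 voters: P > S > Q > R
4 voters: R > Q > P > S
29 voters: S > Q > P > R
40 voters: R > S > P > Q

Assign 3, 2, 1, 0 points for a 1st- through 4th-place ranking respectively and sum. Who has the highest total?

P: 27·3 + 6·2 + 32·3 + 15·3 + 4·1 + 29·1 + 40·1 = 307
Q: 27·2 + 6·3 + 32·1 + 15·1 + 4·2 + 29·2 + 40·0 = 185
R: 27·1 + 6·0 + 32·2 + 15·0 + 4·3 + 29·0 + 40·3 = 223
S: 27·0 + 6·1 + 32·0 + 15·2 + 4·0 + 29·3 + 40·2 = 203
P has the highest Borda score (307).

P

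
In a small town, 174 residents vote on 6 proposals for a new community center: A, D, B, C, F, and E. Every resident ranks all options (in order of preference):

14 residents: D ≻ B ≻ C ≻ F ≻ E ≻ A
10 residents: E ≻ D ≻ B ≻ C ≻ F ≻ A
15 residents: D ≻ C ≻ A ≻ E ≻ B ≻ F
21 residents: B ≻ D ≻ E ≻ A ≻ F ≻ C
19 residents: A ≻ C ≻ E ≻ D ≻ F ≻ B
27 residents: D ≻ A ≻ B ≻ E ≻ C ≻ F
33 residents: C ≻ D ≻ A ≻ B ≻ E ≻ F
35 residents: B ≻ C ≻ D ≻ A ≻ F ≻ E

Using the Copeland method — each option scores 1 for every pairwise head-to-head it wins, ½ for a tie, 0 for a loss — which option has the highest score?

D

A: beats B, F, and E; loses to D and C → score 3.
D: beats A, B, F, and E; ties C → score 4.5.
B: beats C, F, and E; loses to A and D → score 3.
C: beats A, F, and E; ties D; loses to B → score 3.5.
F: loses to A, D, B, C, and E → score 0.
E: beats F; loses to A, D, B, and C → score 1.
D has the best pairwise record.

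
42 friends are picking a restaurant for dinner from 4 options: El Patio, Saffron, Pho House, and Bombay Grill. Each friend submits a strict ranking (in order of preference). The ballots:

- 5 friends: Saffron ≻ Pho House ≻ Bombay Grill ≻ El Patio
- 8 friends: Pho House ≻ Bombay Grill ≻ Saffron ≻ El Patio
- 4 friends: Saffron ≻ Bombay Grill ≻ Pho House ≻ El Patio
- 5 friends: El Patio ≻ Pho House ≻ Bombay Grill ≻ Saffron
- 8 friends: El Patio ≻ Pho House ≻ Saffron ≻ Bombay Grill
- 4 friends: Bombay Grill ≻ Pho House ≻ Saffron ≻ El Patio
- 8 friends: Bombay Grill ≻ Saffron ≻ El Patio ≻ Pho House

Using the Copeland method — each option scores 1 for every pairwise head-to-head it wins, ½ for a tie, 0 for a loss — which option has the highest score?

Pho House

El Patio: ties Pho House; loses to Saffron and Bombay Grill → score 0.5.
Saffron: beats El Patio; loses to Pho House and Bombay Grill → score 1.
Pho House: beats Saffron and Bombay Grill; ties El Patio → score 2.5.
Bombay Grill: beats El Patio and Saffron; loses to Pho House → score 2.
Pho House has the best pairwise record.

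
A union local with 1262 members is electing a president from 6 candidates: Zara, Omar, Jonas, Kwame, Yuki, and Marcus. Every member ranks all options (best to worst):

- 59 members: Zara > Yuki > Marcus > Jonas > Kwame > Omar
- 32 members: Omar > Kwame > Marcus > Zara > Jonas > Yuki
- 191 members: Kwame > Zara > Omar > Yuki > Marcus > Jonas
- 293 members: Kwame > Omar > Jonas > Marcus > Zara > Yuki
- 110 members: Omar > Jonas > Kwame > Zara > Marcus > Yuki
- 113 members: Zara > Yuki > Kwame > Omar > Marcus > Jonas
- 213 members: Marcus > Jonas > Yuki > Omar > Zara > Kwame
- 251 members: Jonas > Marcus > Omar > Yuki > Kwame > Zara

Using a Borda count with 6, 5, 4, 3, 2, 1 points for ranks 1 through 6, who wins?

Omar

Zara: 59·6 + 32·3 + 191·5 + 293·2 + 110·3 + 113·6 + 213·2 + 251·1 = 3676
Omar: 59·1 + 32·6 + 191·4 + 293·5 + 110·6 + 113·3 + 213·3 + 251·4 = 5122
Jonas: 59·3 + 32·2 + 191·1 + 293·4 + 110·5 + 113·1 + 213·5 + 251·6 = 4838
Kwame: 59·2 + 32·5 + 191·6 + 293·6 + 110·4 + 113·4 + 213·1 + 251·2 = 4789
Yuki: 59·5 + 32·1 + 191·3 + 293·1 + 110·1 + 113·5 + 213·4 + 251·3 = 3473
Marcus: 59·4 + 32·4 + 191·2 + 293·3 + 110·2 + 113·2 + 213·6 + 251·5 = 4604
Omar has the highest Borda score (5122).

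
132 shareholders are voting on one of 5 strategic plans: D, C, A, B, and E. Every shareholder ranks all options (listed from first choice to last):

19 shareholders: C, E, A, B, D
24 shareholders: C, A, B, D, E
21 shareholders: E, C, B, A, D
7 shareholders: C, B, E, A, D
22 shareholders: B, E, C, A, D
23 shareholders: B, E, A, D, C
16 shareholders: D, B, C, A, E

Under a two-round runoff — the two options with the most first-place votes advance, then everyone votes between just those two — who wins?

Round 1 first-place votes: D 16, C 50, A 0, B 45, E 21.
C and B advance.
Runoff: C is preferred to B by 71 voters; B by 61.
C wins the runoff.

C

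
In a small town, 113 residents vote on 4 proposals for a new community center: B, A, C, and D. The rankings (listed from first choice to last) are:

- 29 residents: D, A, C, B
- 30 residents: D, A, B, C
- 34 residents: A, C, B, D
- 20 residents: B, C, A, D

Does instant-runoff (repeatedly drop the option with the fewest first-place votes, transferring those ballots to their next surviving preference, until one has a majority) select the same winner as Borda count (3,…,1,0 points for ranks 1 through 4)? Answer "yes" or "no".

Instant-runoff — R1 B 20, A 34, C 0, D 59 (D winner). Winner: D.
Borda — scores: B 124, A 240, C 137, D 177. Winner: A.
The two methods disagree.

no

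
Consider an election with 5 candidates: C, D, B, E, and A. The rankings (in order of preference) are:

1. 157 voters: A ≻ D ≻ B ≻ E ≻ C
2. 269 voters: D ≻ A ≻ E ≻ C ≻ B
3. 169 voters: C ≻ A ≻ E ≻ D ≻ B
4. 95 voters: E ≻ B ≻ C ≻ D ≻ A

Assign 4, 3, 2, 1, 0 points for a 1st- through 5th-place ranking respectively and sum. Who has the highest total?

A

C: 157·0 + 269·1 + 169·4 + 95·2 = 1135
D: 157·3 + 269·4 + 169·1 + 95·1 = 1811
B: 157·2 + 269·0 + 169·0 + 95·3 = 599
E: 157·1 + 269·2 + 169·2 + 95·4 = 1413
A: 157·4 + 269·3 + 169·3 + 95·0 = 1942
A has the highest Borda score (1942).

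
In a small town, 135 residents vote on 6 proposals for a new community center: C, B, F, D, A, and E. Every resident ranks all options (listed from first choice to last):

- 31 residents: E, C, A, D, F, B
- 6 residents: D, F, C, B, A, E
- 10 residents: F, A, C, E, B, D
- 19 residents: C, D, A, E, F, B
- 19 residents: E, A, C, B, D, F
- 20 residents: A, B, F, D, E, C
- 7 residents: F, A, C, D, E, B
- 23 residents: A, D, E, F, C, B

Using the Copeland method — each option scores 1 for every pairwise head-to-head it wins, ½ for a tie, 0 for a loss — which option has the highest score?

C: beats B, F, and D; loses to A and E → score 3.
B: loses to C, F, D, A, and E → score 0.
F: beats B; loses to C, D, A, and E → score 1.
D: beats B, F, and E; loses to C and A → score 3.
A: beats C, B, F, D, and E → score 5.
E: beats C, B, and F; loses to D and A → score 3.
A has the best pairwise record.

A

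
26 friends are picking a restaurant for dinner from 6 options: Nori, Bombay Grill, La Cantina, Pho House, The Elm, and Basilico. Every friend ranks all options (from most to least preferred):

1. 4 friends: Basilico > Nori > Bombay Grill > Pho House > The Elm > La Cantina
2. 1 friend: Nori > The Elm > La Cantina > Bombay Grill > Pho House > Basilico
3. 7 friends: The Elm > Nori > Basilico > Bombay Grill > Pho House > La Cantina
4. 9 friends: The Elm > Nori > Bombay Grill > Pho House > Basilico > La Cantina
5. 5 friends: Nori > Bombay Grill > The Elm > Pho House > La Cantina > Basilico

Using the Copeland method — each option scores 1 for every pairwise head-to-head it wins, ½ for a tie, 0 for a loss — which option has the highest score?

The Elm

Nori: beats Bombay Grill, La Cantina, Pho House, and Basilico; loses to The Elm → score 4.
Bombay Grill: beats La Cantina, Pho House, and Basilico; loses to Nori and The Elm → score 3.
La Cantina: loses to Nori, Bombay Grill, Pho House, The Elm, and Basilico → score 0.
Pho House: beats La Cantina and Basilico; loses to Nori, Bombay Grill, and The Elm → score 2.
The Elm: beats Nori, Bombay Grill, La Cantina, Pho House, and Basilico → score 5.
Basilico: beats La Cantina; loses to Nori, Bombay Grill, Pho House, and The Elm → score 1.
The Elm has the best pairwise record.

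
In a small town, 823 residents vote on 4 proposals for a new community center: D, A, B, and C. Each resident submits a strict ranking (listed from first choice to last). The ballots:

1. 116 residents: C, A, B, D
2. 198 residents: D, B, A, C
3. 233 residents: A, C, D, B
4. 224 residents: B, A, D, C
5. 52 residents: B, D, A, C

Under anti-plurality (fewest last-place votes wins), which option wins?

Last-place votes: D 116, A 0, B 233, C 474.
A is ranked last by the fewest voters, so A wins.

A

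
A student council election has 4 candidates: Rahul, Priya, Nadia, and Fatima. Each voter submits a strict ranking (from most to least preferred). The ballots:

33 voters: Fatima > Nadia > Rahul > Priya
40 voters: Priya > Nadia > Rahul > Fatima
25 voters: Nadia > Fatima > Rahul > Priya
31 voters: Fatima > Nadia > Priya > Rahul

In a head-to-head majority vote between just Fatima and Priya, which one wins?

Voters preferring Fatima to Priya: 89; preferring Priya to Fatima: 40.
Fatima wins the head-to-head.

Fatima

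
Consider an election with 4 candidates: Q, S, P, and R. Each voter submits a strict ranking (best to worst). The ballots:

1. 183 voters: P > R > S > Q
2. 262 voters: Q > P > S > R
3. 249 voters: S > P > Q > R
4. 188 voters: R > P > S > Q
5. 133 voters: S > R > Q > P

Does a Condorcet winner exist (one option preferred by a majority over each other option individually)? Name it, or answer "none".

P vs Q: 620–395 for P.
P vs S: 633–382 for P.
P vs R: 694–321 for P.
P beats every other option head-to-head.

P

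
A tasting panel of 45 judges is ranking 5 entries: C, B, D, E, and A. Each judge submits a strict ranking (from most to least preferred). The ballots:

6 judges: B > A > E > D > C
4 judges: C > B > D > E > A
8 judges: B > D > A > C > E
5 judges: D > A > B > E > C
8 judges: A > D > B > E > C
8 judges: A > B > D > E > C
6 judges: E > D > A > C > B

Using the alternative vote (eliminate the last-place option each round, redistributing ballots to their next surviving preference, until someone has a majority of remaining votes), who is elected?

A

Round 1: C 4, B 14, D 5, E 6, A 16. Eliminate C.
Round 2: B 18, D 5, E 6, A 16. Eliminate D.
Round 3: B 18, E 6, A 21. Eliminate E.
Round 4: B 18, A 27. A has a majority.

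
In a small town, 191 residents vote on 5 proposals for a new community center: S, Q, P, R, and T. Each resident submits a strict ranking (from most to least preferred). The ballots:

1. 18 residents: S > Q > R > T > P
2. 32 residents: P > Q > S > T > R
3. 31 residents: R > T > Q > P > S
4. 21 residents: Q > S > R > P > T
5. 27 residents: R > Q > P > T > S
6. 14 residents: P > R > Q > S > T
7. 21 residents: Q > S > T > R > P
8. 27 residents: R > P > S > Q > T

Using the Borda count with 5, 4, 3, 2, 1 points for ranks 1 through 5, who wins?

Q

S: 18·5 + 32·3 + 31·1 + 21·4 + 27·1 + 14·2 + 21·4 + 27·3 = 521
Q: 18·4 + 32·4 + 31·3 + 21·5 + 27·4 + 14·3 + 21·5 + 27·2 = 707
P: 18·1 + 32·5 + 31·2 + 21·2 + 27·3 + 14·5 + 21·1 + 27·4 = 562
R: 18·3 + 32·1 + 31·5 + 21·3 + 27·5 + 14·4 + 21·2 + 27·5 = 672
T: 18·2 + 32·2 + 31·4 + 21·1 + 27·2 + 14·1 + 21·3 + 27·1 = 403
Q has the highest Borda score (707).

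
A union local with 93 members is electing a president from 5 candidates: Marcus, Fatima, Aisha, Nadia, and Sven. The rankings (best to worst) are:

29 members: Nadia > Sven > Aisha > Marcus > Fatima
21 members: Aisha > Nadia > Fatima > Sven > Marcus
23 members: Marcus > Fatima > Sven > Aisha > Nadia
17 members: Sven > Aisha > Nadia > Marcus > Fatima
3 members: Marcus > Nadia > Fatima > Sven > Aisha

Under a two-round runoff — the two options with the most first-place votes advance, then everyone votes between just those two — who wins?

Round 1 first-place votes: Marcus 26, Fatima 0, Aisha 21, Nadia 29, Sven 17.
Nadia and Marcus advance.
Runoff: Nadia is preferred to Marcus by 67 voters; Marcus by 26.
Nadia wins the runoff.

Nadia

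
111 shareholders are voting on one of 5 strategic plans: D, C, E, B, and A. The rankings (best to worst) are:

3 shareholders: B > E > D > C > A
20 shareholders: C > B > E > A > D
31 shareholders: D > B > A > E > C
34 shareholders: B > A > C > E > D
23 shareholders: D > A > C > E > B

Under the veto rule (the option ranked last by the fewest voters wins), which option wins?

E

Last-place votes: D 54, C 31, E 0, B 23, A 3.
E is ranked last by the fewest voters, so E wins.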